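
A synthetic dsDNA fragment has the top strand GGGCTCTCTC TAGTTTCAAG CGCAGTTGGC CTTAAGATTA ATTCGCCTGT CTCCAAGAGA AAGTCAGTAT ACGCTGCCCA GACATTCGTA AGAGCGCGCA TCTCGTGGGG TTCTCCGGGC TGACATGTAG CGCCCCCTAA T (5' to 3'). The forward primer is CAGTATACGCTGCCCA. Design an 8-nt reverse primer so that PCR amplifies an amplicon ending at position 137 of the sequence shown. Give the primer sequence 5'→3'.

The forward primer binds at positions 65–80; the product's 3' end on the top strand is position 137.
The reverse primer anneals to the top strand over positions 130–137, i.e. to GCGCCCCC.
Its sequence written 5'→3' is the reverse complement: GGGGGCGC.

5'-GGGGGCGC-3'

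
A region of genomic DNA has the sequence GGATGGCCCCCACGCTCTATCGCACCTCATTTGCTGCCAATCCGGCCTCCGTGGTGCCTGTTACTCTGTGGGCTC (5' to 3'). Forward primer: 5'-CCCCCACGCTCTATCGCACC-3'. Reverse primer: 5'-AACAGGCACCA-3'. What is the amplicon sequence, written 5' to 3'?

5'-CCCCCACGCTCTATCGCACCTCATTTGCTGCCAATCCGGCCTCCGTGGTGCCTGTT-3'

Scanning the template, CCCCCACGCTCTATCGCACC occurs at positions 7–26; this primer anneals to the bottom strand there with its 3' end pointing downstream.
The reverse primer's reverse complement is TGGTGCCTGTT, which matches the template at positions 52–62.
The product is the template from position 7 through 62 (56 bp).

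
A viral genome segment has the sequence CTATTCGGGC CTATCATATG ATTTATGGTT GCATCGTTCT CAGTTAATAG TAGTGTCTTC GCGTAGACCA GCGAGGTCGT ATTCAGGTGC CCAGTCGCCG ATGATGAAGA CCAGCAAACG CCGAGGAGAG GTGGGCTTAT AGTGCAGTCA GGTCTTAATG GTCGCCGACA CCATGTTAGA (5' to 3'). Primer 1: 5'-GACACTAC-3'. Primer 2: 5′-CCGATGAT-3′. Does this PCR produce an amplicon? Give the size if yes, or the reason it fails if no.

No product — the primers' 3' ends point away from each other.

Primer 1 (GACACTAC) has reverse complement GTAGTGTC, which matches the top strand at positions 50–57; primer 1 anneals to the top strand there with its 3' end pointing upstream toward position 50.
Primer 2 (CCGATGAT) matches the top strand directly at positions 98–105; it anneals to the bottom strand with its 3' end pointing downstream toward position 105.
The 3' ends diverge (primer 1 extends toward position 1, primer 2 toward position 180), so the primers never converge on a shared product.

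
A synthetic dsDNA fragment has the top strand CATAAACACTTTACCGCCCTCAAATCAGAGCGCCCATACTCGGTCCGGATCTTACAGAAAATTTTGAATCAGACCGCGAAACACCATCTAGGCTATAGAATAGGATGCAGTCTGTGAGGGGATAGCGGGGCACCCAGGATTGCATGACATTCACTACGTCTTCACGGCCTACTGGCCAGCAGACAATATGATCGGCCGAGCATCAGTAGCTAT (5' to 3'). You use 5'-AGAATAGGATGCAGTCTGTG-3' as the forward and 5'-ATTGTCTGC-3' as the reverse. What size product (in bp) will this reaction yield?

91 bp

Scanning the template, AGAATAGGATGCAGTCTGTG occurs at positions 97–116; this primer anneals to the bottom strand there with its 3' end pointing downstream.
The reverse primer's reverse complement is GCAGACAAT, which matches the template at positions 179–187.
The product runs from position 97 to position 187, so its length is 187 − 97 + 1 = 91 bp.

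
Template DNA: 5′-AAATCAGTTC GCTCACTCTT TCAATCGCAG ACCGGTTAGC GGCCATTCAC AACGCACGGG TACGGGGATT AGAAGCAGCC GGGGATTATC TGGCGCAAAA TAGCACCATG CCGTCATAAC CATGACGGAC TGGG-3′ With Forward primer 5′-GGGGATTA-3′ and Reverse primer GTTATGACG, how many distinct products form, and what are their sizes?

Two products: 57 bp, 40 bp

The forward primer GGGGATTA matches the top strand at positions 64–71, 81–88.
The reverse primer's reverse complement is CGTCATAAC, matching at positions 112–120.
Each forward site pairs with the reverse site to give a product ending at position 120: sizes 57, 40 bp.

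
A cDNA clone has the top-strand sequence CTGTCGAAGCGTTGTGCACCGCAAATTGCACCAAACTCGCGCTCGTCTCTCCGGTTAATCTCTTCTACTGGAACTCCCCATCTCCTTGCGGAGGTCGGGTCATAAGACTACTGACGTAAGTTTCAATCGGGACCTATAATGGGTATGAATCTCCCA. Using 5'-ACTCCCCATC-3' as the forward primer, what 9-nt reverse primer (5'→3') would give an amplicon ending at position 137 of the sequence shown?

The forward primer binds at positions 73–82; the product's 3' end on the top strand is position 137.
The reverse primer anneals to the top strand over positions 129–137, i.e. to GGGACCTAT.
Its sequence written 5'→3' is the reverse complement: ATAGGTCCC.

5'-ATAGGTCCC-3'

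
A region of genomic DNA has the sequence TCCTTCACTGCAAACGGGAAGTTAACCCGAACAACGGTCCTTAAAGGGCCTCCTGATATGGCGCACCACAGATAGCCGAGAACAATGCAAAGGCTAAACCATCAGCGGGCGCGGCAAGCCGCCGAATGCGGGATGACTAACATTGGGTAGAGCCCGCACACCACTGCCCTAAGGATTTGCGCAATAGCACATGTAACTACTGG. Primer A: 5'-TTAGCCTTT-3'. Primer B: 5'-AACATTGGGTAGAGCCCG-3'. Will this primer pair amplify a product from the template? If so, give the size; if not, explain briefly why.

No product — the primers' 3' ends point away from each other.

Primer A (TTAGCCTTT) has reverse complement AAAGGCTAA, which matches the top strand at positions 89–97; primer A anneals to the top strand there with its 3' end pointing upstream toward position 89.
Primer B (AACATTGGGTAGAGCCCG) matches the top strand directly at positions 139–156; it anneals to the bottom strand with its 3' end pointing downstream toward position 156.
The 3' ends diverge (primer A extends toward position 1, primer B toward position 203), so the primers never converge on a shared product.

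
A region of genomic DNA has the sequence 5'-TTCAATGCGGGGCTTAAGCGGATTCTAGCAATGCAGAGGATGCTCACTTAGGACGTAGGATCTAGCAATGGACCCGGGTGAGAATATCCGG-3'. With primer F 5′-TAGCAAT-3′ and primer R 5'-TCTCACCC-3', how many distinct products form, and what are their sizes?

Two products: 58 bp, 21 bp

The forward primer TAGCAAT matches the top strand at positions 26–32, 63–69.
The reverse primer's reverse complement is GGGTGAGA, matching at positions 76–83.
Each forward site pairs with the reverse site to give a product ending at position 83: sizes 58, 21 bp.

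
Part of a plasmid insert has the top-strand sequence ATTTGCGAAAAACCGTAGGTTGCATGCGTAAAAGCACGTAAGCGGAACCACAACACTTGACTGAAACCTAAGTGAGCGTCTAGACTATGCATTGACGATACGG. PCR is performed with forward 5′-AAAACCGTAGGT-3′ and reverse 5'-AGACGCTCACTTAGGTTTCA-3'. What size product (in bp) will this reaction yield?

Scanning the template, AAAACCGTAGGT occurs at positions 9–20; this primer anneals to the bottom strand there with its 3' end pointing downstream.
Taking the reverse complement of AGACGCTCACTTAGGTTTCA gives TGAAACCTAAGTGAGCGTCT, found at positions 62–81 on the template; the primer anneals here to the top strand with its 3' end pointing upstream.
The product runs from position 9 to position 81, so its length is 81 − 9 + 1 = 73 bp.

73 bp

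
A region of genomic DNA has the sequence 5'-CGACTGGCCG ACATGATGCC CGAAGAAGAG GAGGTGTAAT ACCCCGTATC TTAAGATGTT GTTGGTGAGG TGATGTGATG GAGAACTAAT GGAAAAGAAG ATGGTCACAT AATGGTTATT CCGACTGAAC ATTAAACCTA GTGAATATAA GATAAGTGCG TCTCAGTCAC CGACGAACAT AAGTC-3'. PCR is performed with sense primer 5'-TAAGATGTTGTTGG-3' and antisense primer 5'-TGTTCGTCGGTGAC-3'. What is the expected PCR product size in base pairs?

128 bp

The forward primer matches the template at positions 52–65.
Reverse complement of the reverse primer: GTCACCGACGAACA. This occurs on the top strand at positions 166–179.
The product runs from position 52 to position 179, so its length is 179 − 52 + 1 = 128 bp.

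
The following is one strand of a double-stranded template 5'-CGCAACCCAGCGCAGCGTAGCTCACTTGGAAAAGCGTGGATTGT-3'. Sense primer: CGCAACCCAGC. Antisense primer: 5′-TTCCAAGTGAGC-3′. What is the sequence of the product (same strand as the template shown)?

Forward primer CGCAACCCAGC is found on the top strand at positions 1–11.
The reverse primer's reverse complement is GCTCACTTGGAA, which matches the template at positions 20–31.
The product is the template from position 1 through 31 (31 bp).

5'-CGCAACCCAGCGCAGCGTAGCTCACTTGGAA-3'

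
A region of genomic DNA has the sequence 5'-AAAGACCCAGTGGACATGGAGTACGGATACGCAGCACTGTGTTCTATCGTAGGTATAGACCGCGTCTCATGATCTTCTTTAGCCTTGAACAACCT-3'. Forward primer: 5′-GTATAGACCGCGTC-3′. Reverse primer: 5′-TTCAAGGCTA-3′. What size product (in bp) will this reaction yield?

Forward primer GTATAGACCGCGTC is found on the top strand at positions 53–66.
The reverse primer's reverse complement is TAGCCTTGAA, which matches the template at positions 80–89.
Amplicon spans positions 53–89: 37 bp.

37 bp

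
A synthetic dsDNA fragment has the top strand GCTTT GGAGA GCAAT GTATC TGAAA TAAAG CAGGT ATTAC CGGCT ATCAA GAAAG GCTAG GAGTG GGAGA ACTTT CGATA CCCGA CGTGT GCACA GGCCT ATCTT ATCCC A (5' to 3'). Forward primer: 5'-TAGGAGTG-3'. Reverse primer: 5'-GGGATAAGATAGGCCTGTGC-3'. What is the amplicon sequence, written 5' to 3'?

Forward primer TAGGAGTG is found on the top strand at positions 58–65.
The reverse primer's reverse complement is GCACAGGCCTATCTTATCCC, which matches the template at positions 91–110.
The product is the template from position 58 through 110 (53 bp).

5'-TAGGAGTGGGAGAACTTTCGATACCCGACGTGTGCACAGGCCTATCTTATCCC-3'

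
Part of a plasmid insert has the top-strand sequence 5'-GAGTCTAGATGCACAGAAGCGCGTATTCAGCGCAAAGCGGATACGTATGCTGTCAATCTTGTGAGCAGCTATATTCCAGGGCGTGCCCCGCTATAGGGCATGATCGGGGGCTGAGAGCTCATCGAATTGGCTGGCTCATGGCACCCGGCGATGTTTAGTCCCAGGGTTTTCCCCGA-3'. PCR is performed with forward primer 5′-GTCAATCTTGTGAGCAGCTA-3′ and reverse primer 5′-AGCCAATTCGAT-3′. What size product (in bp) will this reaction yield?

Forward primer GTCAATCTTGTGAGCAGCTA is found on the top strand at positions 52–71.
The reverse primer's reverse complement is ATCGAATTGGCT, which matches the template at positions 121–132.
The product runs from position 52 to position 132, so its length is 132 − 52 + 1 = 81 bp.

81 bp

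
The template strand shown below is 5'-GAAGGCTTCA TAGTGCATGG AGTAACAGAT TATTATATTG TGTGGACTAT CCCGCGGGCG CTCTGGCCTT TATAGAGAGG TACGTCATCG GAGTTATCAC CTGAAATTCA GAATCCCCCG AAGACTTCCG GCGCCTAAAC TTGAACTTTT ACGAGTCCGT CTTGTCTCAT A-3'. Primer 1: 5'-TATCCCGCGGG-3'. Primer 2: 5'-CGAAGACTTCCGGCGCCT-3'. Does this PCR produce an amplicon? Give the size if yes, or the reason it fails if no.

No product — both primers anneal to the same strand and extend in the same direction.

Primer 1 (TATCCCGCGGG) matches the top strand at positions 48–58 (3' end points downstream).
Primer 2 (CGAAGACTTCCGGCGCCT) also matches the top strand directly, at positions 119–136 — its reverse complement AGGCGCCGGAAGTCTTCG is not present.
Both primers anneal to the bottom strand with 3' ends pointing the same way, so neither can prime synthesis back toward the other.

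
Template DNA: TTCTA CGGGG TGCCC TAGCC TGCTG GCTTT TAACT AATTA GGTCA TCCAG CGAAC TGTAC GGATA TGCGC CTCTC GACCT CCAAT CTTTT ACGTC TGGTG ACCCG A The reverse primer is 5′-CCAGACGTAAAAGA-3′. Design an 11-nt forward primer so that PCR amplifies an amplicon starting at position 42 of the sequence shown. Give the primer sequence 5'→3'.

The reverse primer's reverse complement TCTTTTACGTCTGG matches the template at positions 85–98; the product starts at position 42.
The forward primer is identical to the top strand over positions 42–52: GTCATCCAGCG.

5'-GTCATCCAGCG-3'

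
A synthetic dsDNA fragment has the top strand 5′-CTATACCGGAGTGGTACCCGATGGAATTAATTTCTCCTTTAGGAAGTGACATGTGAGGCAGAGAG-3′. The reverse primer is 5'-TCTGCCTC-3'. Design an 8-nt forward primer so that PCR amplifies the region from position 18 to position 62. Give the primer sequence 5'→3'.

5'-CCGATGGA-3'

The reverse primer's reverse complement GAGGCAGA matches the template at positions 55–62; the product starts at position 18.
The forward primer is identical to the top strand over positions 18–25: CCGATGGA.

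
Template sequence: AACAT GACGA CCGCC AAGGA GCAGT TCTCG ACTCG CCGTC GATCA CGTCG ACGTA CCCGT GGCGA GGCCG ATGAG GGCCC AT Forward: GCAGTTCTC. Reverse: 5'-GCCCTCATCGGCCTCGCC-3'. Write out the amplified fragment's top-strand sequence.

5'-GCAGTTCTCGACTCGCCGTCGATCACGTCGACGTACCCGTGGCGAGGCCGATGAGGGC-3'

Forward primer GCAGTTCTC is found on the top strand at positions 21–29.
The reverse primer's reverse complement is GGCGAGGCCGATGAGGGC, which matches the template at positions 61–78.
The product is the template from position 21 through 78 (58 bp).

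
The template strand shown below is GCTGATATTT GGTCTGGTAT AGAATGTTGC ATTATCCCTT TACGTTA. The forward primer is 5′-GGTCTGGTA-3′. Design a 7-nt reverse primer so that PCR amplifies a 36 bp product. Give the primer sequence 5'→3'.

The forward primer binds at positions 11–19, so a 36 bp product ends at position 11 + 36 − 1 = 46.
The reverse primer anneals to the top strand over positions 40–46, i.e. to TTACGTT.
Its sequence written 5'→3' is the reverse complement: AACGTAA.

5'-AACGTAA-3'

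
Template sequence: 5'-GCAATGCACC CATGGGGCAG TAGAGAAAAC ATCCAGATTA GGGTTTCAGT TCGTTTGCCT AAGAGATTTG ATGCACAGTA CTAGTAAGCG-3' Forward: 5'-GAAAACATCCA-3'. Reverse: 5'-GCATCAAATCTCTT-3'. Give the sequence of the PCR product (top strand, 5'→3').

5'-GAAAACATCCAGATTAGGGTTTCAGTTCGTTTGCCTAAGAGATTTGATGC-3'

The forward primer matches the template at positions 25–35.
Reverse complement of the reverse primer: AAGAGATTTGATGC. This occurs on the top strand at positions 61–74.
The product is the template from position 25 through 74 (50 bp).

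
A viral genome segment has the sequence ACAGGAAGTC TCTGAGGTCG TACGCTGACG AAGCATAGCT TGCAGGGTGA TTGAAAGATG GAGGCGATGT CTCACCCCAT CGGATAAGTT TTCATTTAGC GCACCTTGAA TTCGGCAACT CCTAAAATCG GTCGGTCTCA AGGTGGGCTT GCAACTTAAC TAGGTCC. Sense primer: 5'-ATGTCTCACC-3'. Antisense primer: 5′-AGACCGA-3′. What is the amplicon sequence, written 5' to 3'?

Scanning the template, ATGTCTCACC occurs at positions 67–76; this primer anneals to the bottom strand there with its 3' end pointing downstream.
The reverse primer's reverse complement is TCGGTCT, which matches the template at positions 132–138.
The product is the template from position 67 through 138 (72 bp).

5'-ATGTCTCACCCCATCGGATAAGTTTTCATTTAGCGCACCTTGAATTCGGCAACTCCTAAAATCGGTCGGTCT-3'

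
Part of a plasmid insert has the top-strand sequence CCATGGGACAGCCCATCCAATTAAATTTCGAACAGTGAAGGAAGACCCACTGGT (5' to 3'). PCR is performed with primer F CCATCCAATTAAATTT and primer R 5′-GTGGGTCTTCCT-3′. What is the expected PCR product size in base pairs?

38 bp

Forward primer CCATCCAATTAAATTT is found on the top strand at positions 13–28.
The reverse primer's reverse complement is AGGAAGACCCAC, which matches the template at positions 39–50.
Amplicon spans positions 13–50: 38 bp.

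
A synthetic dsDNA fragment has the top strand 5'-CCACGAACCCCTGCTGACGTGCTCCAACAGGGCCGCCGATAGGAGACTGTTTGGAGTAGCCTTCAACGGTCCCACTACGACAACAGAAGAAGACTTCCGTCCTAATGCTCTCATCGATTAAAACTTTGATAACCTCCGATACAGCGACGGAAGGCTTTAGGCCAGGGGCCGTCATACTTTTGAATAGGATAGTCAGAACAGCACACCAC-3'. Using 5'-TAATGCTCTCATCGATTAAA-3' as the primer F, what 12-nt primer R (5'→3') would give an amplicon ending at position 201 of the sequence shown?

The forward primer binds at positions 103–122; the product's 3' end on the top strand is position 201.
The reverse primer anneals to the top strand over positions 190–201, i.e. to TAGTCAGAACAG.
Its sequence written 5'→3' is the reverse complement: CTGTTCTGACTA.

5'-CTGTTCTGACTA-3'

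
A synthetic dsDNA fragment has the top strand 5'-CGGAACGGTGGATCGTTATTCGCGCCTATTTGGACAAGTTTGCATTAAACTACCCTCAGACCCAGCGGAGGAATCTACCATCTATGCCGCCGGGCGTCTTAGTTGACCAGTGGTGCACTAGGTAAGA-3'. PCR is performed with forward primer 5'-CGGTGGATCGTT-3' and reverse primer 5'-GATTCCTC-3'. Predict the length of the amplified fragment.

Forward primer CGGTGGATCGTT is found on the top strand at positions 6–17.
Taking the reverse complement of GATTCCTC gives GAGGAATC, found at positions 68–75 on the template; the primer anneals here to the top strand with its 3' end pointing upstream.
The product runs from position 6 to position 75, so its length is 75 − 6 + 1 = 70 bp.

70 bp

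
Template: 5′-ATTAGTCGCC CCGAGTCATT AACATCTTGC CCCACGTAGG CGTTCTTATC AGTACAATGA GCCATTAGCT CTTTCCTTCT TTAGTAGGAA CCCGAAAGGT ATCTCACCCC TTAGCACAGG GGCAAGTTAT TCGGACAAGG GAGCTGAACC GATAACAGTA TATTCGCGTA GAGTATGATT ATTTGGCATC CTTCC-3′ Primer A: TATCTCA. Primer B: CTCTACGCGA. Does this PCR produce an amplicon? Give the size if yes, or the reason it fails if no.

Primer A (TATCTCA) matches the top strand at positions 100–106; it acts as a forward primer.
Primer B's reverse complement is TCGCGTAGAG, matching the top strand at positions 164–173; it acts as a reverse primer.
The 3' ends face each other across positions 100–173, giving a 74 bp product.

Yes — a 74 bp product.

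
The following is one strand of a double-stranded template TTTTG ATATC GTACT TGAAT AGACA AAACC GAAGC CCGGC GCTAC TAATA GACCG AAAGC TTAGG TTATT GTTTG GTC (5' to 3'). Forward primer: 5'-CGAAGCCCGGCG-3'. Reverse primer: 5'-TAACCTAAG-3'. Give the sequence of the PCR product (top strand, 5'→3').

5'-CGAAGCCCGGCGCTACTAATAGACCGAAAGCTTAGGTTA-3'

Scanning the template, CGAAGCCCGGCG occurs at positions 30–41; this primer anneals to the bottom strand there with its 3' end pointing downstream.
Taking the reverse complement of TAACCTAAG gives CTTAGGTTA, found at positions 60–68 on the template; the primer anneals here to the top strand with its 3' end pointing upstream.
The product is the template from position 30 through 68 (39 bp).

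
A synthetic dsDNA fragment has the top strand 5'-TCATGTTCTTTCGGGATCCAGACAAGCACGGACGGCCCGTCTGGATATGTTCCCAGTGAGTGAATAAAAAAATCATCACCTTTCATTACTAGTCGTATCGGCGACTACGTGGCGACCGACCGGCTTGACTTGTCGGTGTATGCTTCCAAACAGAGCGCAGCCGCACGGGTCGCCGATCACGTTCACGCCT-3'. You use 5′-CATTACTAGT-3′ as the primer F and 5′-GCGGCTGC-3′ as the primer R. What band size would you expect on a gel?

81 bp

Scanning the template, CATTACTAGT occurs at positions 84–93; this primer anneals to the bottom strand there with its 3' end pointing downstream.
Taking the reverse complement of GCGGCTGC gives GCAGCCGC, found at positions 157–164 on the template; the primer anneals here to the top strand with its 3' end pointing upstream.
The product runs from position 84 to position 164, so its length is 164 − 84 + 1 = 81 bp.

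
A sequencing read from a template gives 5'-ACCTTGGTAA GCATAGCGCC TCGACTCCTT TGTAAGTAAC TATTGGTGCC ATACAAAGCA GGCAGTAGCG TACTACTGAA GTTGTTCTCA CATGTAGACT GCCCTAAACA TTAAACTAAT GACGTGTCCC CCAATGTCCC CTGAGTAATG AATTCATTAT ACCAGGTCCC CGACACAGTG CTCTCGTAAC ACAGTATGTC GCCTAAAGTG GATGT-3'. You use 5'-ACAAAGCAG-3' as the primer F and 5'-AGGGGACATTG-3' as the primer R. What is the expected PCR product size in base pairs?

Scanning the template, ACAAAGCAG occurs at positions 53–61; this primer anneals to the bottom strand there with its 3' end pointing downstream.
Reverse complement of the reverse primer: CAATGTCCCCT. This occurs on the top strand at positions 132–142.
Product length = (reverse-primer end) − (forward-primer start) + 1 = 142 − 53 + 1 = 90 bp.

90 bp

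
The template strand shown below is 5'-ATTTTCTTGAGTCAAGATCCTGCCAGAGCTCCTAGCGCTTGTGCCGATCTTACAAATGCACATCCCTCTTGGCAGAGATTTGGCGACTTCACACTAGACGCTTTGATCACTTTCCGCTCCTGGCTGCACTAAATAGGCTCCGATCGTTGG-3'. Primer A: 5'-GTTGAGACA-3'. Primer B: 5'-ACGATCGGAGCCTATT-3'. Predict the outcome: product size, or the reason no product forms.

Primer A (GTTGAGACA) does not match the top strand, and its reverse complement TGTCTCAAC does not match either.
With no annealing site for primer A, no amplification occurs.

No product — primer A has no binding site in the template.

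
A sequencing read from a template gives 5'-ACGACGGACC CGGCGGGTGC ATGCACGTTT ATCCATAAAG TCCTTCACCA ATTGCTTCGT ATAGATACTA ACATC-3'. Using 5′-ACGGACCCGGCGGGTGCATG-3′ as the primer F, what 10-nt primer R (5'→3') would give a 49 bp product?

The forward primer binds at positions 4–23, so a 49 bp product ends at position 4 + 49 − 1 = 52.
The reverse primer anneals to the top strand over positions 43–52, i.e. to CTTCACCAAT.
Its sequence written 5'→3' is the reverse complement: ATTGGTGAAG.

5'-ATTGGTGAAG-3'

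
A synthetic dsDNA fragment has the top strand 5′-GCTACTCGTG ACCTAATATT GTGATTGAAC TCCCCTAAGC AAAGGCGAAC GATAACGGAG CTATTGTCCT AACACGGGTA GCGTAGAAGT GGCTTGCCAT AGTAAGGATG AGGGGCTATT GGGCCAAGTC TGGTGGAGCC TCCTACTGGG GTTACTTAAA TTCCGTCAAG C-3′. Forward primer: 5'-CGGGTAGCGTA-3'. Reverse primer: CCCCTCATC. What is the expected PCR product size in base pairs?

Forward primer CGGGTAGCGTA is found on the top strand at positions 75–85.
Reverse complement of the reverse primer: GATGAGGGG. This occurs on the top strand at positions 107–115.
The product runs from position 75 to position 115, so its length is 115 − 75 + 1 = 41 bp.

41 bp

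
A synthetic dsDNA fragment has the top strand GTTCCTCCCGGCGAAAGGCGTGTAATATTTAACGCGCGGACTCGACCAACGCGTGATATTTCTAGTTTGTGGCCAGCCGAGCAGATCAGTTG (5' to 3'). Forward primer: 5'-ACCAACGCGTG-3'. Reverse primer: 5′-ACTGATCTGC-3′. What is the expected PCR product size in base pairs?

46 bp

The forward primer matches the template at positions 45–55.
Taking the reverse complement of ACTGATCTGC gives GCAGATCAGT, found at positions 81–90 on the template; the primer anneals here to the top strand with its 3' end pointing upstream.
Product length = (reverse-primer end) − (forward-primer start) + 1 = 90 − 45 + 1 = 46 bp.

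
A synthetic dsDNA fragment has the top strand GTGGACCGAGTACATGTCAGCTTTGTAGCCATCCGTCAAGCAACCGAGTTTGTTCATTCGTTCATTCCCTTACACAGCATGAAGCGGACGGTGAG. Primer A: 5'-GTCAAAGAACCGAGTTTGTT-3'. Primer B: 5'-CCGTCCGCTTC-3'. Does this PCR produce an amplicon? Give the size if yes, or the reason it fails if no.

Primer A (GTCAAAGAACCGAGTTTGTT) does not match the top strand, and its reverse complement AACAAACTCGGTTCTTTGAC does not match either.
With no annealing site for primer A, no amplification occurs.

No product — primer A has no binding site in the template.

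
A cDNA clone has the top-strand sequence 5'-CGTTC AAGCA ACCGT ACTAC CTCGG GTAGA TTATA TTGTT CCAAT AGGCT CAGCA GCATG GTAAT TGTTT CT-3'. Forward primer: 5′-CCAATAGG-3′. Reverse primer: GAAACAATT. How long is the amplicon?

Scanning the template, CCAATAGG occurs at positions 41–48; this primer anneals to the bottom strand there with its 3' end pointing downstream.
The reverse primer's reverse complement is AATTGTTTC, which matches the template at positions 63–71.
Product length = (reverse-primer end) − (forward-primer start) + 1 = 71 − 41 + 1 = 31 bp.

31 bp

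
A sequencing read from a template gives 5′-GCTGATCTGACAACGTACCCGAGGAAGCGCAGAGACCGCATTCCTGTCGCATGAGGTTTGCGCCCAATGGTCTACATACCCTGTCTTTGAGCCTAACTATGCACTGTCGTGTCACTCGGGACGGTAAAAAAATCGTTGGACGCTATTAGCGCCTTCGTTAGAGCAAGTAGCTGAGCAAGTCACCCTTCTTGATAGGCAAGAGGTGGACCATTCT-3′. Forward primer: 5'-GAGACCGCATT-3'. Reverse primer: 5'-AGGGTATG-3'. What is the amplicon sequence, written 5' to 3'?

Scanning the template, GAGACCGCATT occurs at positions 32–42; this primer anneals to the bottom strand there with its 3' end pointing downstream.
The reverse primer's reverse complement is CATACCCT, which matches the template at positions 75–82.
The product is the template from position 32 through 82 (51 bp).

5'-GAGACCGCATTCCTGTCGCATGAGGTTTGCGCCCAATGGTCTACATACCCT-3'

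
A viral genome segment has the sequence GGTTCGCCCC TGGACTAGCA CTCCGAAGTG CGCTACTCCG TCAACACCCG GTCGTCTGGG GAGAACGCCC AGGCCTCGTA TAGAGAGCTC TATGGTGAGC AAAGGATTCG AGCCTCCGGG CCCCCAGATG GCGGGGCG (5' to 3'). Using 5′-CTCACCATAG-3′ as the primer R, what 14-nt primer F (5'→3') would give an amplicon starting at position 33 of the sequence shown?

The reverse primer's reverse complement CTATGGTGAG matches the template at positions 90–99; the product starts at position 33.
The forward primer is identical to the top strand over positions 33–46: CTACTCCGTCAACA.

5'-CTACTCCGTCAACA-3'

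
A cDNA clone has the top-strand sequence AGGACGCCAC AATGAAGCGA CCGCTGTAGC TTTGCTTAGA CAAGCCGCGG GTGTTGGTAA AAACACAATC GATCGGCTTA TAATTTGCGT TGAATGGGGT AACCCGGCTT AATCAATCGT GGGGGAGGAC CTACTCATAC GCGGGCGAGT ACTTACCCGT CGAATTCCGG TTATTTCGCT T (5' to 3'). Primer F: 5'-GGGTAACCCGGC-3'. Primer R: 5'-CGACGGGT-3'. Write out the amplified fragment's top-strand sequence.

The forward primer matches the template at positions 97–108.
The reverse primer's reverse complement is ACCCGTCG, which matches the template at positions 155–162.
The product is the template from position 97 through 162 (66 bp).

5'-GGGTAACCCGGCTTAATCAATCGTGGGGGAGGACCTACTCATACGCGGGCGAGTACTTACCCGTCG-3'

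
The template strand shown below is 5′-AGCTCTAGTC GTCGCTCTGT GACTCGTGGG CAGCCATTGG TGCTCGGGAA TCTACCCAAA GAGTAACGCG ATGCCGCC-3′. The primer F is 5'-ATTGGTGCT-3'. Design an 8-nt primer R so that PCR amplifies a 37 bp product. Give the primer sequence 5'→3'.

The forward primer binds at positions 36–44, so a 37 bp product ends at position 36 + 37 − 1 = 72.
The reverse primer anneals to the top strand over positions 65–72, i.e. to AACGCGAT.
Its sequence written 5'→3' is the reverse complement: ATCGCGTT.

5'-ATCGCGTT-3'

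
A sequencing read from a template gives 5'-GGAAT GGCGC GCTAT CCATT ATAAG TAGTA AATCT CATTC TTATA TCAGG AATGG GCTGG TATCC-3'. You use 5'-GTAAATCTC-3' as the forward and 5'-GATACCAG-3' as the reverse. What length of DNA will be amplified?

37 bp

Scanning the template, GTAAATCTC occurs at positions 28–36; this primer anneals to the bottom strand there with its 3' end pointing downstream.
Taking the reverse complement of GATACCAG gives CTGGTATC, found at positions 57–64 on the template; the primer anneals here to the top strand with its 3' end pointing upstream.
Product length = (reverse-primer end) − (forward-primer start) + 1 = 64 − 28 + 1 = 37 bp.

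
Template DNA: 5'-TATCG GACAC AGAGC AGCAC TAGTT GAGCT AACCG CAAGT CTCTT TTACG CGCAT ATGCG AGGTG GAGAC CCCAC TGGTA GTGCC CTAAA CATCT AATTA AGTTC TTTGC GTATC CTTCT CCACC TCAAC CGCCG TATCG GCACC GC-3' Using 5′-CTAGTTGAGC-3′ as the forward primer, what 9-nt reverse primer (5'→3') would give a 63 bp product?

5'-ACTACCAGT-3'

The forward primer binds at positions 20–29, so a 63 bp product ends at position 20 + 63 − 1 = 82.
The reverse primer anneals to the top strand over positions 74–82, i.e. to ACTGGTAGT.
Its sequence written 5'→3' is the reverse complement: ACTACCAGT.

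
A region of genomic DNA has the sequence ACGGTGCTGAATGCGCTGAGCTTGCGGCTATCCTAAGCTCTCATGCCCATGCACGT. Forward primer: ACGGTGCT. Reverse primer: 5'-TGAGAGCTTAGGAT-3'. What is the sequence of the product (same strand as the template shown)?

Scanning the template, ACGGTGCT occurs at positions 1–8; this primer anneals to the bottom strand there with its 3' end pointing downstream.
The reverse primer's reverse complement is ATCCTAAGCTCTCA, which matches the template at positions 30–43.
The product is the template from position 1 through 43 (43 bp).

5'-ACGGTGCTGAATGCGCTGAGCTTGCGGCTATCCTAAGCTCTCA-3'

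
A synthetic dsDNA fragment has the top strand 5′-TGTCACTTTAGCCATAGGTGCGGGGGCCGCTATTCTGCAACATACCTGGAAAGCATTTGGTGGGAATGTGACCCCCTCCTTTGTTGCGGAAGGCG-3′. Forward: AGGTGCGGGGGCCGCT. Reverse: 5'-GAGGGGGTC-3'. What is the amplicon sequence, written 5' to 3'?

Scanning the template, AGGTGCGGGGGCCGCT occurs at positions 16–31; this primer anneals to the bottom strand there with its 3' end pointing downstream.
The reverse primer's reverse complement is GACCCCCTC, which matches the template at positions 70–78.
The product is the template from position 16 through 78 (63 bp).

5'-AGGTGCGGGGGCCGCTATTCTGCAACATACCTGGAAAGCATTTGGTGGGAATGTGACCCCCTC-3'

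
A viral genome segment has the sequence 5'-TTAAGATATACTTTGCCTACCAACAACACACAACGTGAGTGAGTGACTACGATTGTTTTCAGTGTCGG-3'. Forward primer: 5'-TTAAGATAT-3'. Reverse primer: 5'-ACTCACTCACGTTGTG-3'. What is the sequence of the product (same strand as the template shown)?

5'-TTAAGATATACTTTGCCTACCAACAACACACAACGTGAGTGAGT-3'

The forward primer matches the template at positions 1–9.
Reverse complement of the reverse primer: CACAACGTGAGTGAGT. This occurs on the top strand at positions 29–44.
The product is the template from position 1 through 44 (44 bp).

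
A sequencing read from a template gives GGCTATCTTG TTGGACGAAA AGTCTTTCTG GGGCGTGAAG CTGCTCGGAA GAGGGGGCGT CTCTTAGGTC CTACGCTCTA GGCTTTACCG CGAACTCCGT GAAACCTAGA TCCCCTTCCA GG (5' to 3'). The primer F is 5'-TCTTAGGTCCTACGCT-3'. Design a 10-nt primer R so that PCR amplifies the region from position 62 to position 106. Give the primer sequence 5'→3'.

The product's 3' end on the top strand is position 106.
The reverse primer anneals to the top strand over positions 97–106, i.e. to CCGTGAAACC.
Its sequence written 5'→3' is the reverse complement: GGTTTCACGG.

5'-GGTTTCACGG-3'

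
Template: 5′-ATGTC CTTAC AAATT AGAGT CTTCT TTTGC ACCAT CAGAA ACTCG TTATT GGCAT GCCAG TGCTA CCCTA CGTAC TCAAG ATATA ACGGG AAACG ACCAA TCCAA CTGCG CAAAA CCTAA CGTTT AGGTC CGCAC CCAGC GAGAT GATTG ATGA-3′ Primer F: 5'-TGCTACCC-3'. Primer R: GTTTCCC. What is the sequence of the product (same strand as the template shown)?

The forward primer matches the template at positions 61–68.
The reverse primer's reverse complement is GGGAAAC, which matches the template at positions 88–94.
The product is the template from position 61 through 94 (34 bp).

5'-TGCTACCCTACGTACTCAAGATATAACGGGAAAC-3'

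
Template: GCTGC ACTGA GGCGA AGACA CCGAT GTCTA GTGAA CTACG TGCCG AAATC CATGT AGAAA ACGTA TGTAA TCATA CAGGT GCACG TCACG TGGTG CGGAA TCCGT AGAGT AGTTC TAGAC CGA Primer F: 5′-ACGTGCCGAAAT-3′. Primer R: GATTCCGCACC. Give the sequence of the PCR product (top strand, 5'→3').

Forward primer ACGTGCCGAAAT is found on the top strand at positions 38–49.
Reverse complement of the reverse primer: GGTGCGGAATC. This occurs on the top strand at positions 92–102.
The product is the template from position 38 through 102 (65 bp).

5'-ACGTGCCGAAATCCATGTAGAAAACGTATGTAATCATACAGGTGCACGTCACGTGGTGCGGAATC-3'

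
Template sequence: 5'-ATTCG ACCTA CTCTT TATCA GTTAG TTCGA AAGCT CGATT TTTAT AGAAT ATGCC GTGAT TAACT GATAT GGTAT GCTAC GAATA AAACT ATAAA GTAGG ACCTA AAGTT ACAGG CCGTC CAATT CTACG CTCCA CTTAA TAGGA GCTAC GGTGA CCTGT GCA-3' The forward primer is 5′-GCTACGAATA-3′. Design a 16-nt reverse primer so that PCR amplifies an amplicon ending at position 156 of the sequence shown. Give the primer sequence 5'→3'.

The forward primer binds at positions 76–85; the product's 3' end on the top strand is position 156.
The reverse primer anneals to the top strand over positions 141–156, i.e. to TAGGAGCTACGGTGAC.
Its sequence written 5'→3' is the reverse complement: GTCACCGTAGCTCCTA.

5'-GTCACCGTAGCTCCTA-3'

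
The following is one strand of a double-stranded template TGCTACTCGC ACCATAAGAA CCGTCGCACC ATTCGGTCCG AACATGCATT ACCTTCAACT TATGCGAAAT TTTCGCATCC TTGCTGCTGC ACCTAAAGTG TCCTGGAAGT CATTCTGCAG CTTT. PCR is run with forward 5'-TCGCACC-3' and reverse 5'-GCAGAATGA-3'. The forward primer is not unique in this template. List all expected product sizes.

The forward primer TCGCACC matches the top strand at positions 7–13, 24–30.
The reverse primer's reverse complement is TCATTCTGC, matching at positions 110–118.
Each forward site pairs with the reverse site to give a product ending at position 118: sizes 112, 95 bp.

112 bp, 95 bp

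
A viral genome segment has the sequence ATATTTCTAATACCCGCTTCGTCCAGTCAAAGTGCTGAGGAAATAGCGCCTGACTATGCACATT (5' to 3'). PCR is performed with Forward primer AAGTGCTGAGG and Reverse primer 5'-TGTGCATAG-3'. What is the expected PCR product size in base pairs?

33 bp

The forward primer matches the template at positions 30–40.
Reverse complement of the reverse primer: CTATGCACA. This occurs on the top strand at positions 54–62.
Product length = (reverse-primer end) − (forward-primer start) + 1 = 62 − 30 + 1 = 33 bp.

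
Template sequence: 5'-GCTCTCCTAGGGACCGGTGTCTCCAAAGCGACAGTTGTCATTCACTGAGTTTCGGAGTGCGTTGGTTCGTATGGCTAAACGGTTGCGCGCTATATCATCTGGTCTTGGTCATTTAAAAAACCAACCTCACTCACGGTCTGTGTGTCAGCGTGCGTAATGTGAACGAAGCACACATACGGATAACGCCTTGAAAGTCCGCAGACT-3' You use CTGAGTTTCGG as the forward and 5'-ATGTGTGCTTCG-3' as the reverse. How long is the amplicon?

131 bp

The forward primer matches the template at positions 45–55.
Reverse complement of the reverse primer: CGAAGCACACAT. This occurs on the top strand at positions 164–175.
The product runs from position 45 to position 175, so its length is 175 − 45 + 1 = 131 bp.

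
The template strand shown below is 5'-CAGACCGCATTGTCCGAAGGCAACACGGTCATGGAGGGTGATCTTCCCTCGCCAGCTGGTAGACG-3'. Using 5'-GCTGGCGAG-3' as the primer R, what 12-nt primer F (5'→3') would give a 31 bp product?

5'-CGGTCATGGAGG-3'

The reverse primer's reverse complement CTCGCCAGC matches the template at positions 48–56, so the product ends at position 56.
A 31 bp product then starts at position 56 − 31 + 1 = 26.
The forward primer is identical to the top strand there: CGGTCATGGAGG.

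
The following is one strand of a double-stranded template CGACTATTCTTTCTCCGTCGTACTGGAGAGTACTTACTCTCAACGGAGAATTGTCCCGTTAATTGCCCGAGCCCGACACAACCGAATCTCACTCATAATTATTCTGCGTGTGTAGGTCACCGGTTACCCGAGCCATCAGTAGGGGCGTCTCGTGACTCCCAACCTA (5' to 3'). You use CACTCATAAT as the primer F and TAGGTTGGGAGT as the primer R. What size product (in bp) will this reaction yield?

77 bp

Scanning the template, CACTCATAAT occurs at positions 90–99; this primer anneals to the bottom strand there with its 3' end pointing downstream.
Reverse complement of the reverse primer: ACTCCCAACCTA. This occurs on the top strand at positions 155–166.
The product runs from position 90 to position 166, so its length is 166 − 90 + 1 = 77 bp.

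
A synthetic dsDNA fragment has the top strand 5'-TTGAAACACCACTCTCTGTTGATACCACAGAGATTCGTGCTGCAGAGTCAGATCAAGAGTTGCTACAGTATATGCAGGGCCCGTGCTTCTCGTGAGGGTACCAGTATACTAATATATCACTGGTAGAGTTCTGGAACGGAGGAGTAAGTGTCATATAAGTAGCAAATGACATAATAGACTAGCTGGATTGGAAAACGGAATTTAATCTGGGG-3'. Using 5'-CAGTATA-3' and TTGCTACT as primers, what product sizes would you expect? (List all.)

The forward primer CAGTATA matches the top strand at positions 66–72, 102–108.
The reverse primer's reverse complement is AGTAGCAA, matching at positions 158–165.
Each forward site pairs with the reverse site to give a product ending at position 165: sizes 100, 64 bp.

100 bp, 64 bp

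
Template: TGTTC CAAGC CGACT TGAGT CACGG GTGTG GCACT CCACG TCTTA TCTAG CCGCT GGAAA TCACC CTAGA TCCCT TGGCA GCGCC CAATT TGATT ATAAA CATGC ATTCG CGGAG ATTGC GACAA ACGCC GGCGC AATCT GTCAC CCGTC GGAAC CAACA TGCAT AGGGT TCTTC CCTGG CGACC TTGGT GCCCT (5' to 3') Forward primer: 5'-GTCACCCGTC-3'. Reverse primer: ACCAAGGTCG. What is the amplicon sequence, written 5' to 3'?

5'-GTCACCCGTCGGAACCAACATGCATAGGGTTCTTCCCTGGCGACCTTGGT-3'

Forward primer GTCACCCGTC is found on the top strand at positions 141–150.
Reverse complement of the reverse primer: CGACCTTGGT. This occurs on the top strand at positions 181–190.
The product is the template from position 141 through 190 (50 bp).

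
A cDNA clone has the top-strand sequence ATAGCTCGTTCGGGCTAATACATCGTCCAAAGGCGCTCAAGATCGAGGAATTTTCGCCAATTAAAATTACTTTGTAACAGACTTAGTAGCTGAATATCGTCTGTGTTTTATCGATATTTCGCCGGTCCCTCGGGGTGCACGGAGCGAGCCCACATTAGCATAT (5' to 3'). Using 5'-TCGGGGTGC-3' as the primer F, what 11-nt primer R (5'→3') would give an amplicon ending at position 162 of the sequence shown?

5'-TATGCTAATGT-3'

The forward primer binds at positions 130–138; the product's 3' end on the top strand is position 162.
The reverse primer anneals to the top strand over positions 152–162, i.e. to ACATTAGCATA.
Its sequence written 5'→3' is the reverse complement: TATGCTAATGT.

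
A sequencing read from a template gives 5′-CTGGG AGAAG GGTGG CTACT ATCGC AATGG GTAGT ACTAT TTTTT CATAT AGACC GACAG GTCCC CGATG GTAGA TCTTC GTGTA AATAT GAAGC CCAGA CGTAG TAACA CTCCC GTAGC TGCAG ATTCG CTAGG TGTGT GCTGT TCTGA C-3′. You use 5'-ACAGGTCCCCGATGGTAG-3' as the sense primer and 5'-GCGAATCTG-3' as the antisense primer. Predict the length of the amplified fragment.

75 bp

Forward primer ACAGGTCCCCGATGGTAG is found on the top strand at positions 57–74.
Reverse complement of the reverse primer: CAGATTCGC. This occurs on the top strand at positions 123–131.
The product runs from position 57 to position 131, so its length is 131 − 57 + 1 = 75 bp.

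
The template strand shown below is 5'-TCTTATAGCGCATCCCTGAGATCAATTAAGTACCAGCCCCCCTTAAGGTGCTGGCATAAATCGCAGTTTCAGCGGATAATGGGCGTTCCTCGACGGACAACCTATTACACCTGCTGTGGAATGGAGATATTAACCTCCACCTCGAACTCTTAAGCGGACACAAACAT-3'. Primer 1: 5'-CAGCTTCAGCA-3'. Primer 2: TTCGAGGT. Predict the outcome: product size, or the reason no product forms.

No product — primer 1 has no binding site in the template.

Primer 1 (CAGCTTCAGCA) does not match the top strand, and its reverse complement TGCTGAAGCTG does not match either.
With no annealing site for primer 1, no amplification occurs.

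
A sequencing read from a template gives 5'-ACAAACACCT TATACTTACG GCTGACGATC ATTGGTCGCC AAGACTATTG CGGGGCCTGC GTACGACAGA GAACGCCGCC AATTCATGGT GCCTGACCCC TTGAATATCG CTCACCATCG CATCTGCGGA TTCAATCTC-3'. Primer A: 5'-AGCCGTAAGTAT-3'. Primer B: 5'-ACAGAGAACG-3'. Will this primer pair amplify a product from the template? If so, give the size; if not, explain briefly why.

Primer A (AGCCGTAAGTAT) has reverse complement ATACTTACGGCT, which matches the top strand at positions 12–23; primer A anneals to the top strand there with its 3' end pointing upstream toward position 12.
Primer B (ACAGAGAACG) matches the top strand directly at positions 66–75; it anneals to the bottom strand with its 3' end pointing downstream toward position 75.
The 3' ends diverge (primer A extends toward position 1, primer B toward position 139), so the primers never converge on a shared product.

No product — the primers' 3' ends point away from each other.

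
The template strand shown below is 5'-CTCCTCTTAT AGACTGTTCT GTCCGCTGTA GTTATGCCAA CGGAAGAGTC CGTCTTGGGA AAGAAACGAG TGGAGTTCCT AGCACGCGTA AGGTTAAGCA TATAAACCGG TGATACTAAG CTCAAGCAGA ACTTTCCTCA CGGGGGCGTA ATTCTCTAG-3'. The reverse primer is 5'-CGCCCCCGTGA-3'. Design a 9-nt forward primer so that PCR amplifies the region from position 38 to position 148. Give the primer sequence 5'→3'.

The reverse primer's reverse complement TCACGGGGGCG matches the template at positions 138–148; the product starts at position 38.
The forward primer is identical to the top strand over positions 38–46: CAACGGAAG.

5'-CAACGGAAG-3'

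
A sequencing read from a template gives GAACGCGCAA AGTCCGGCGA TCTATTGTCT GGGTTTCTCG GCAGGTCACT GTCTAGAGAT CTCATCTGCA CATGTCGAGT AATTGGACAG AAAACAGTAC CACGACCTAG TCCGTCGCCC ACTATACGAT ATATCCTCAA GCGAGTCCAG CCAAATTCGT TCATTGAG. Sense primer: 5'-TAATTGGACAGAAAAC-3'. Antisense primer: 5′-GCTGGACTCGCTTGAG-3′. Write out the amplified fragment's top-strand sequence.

Scanning the template, TAATTGGACAGAAAAC occurs at positions 80–95; this primer anneals to the bottom strand there with its 3' end pointing downstream.
The reverse primer's reverse complement is CTCAAGCGAGTCCAGC, which matches the template at positions 136–151.
The product is the template from position 80 through 151 (72 bp).

5'-TAATTGGACAGAAAACAGTACCACGACCTAGTCCGTCGCCCACTATACGATATATCCTCAAGCGAGTCCAGC-3'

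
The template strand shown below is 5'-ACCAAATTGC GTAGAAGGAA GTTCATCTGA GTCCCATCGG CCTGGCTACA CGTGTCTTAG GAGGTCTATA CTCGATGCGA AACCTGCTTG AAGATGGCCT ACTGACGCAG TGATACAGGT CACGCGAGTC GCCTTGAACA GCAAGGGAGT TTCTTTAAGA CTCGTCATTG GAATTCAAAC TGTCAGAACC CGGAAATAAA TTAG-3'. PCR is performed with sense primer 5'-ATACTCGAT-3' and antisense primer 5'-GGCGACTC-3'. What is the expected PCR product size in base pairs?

Scanning the template, ATACTCGAT occurs at positions 68–76; this primer anneals to the bottom strand there with its 3' end pointing downstream.
The reverse primer's reverse complement is GAGTCGCC, which matches the template at positions 126–133.
Product length = (reverse-primer end) − (forward-primer start) + 1 = 133 − 68 + 1 = 66 bp.

66 bp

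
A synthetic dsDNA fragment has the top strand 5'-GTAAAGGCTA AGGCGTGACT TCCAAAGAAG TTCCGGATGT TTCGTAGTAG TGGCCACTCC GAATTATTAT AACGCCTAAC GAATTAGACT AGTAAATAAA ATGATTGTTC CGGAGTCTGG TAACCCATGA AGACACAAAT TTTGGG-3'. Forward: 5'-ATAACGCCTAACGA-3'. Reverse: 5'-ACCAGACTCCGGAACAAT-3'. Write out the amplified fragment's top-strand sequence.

Forward primer ATAACGCCTAACGA is found on the top strand at positions 69–82.
Taking the reverse complement of ACCAGACTCCGGAACAAT gives ATTGTTCCGGAGTCTGGT, found at positions 104–121 on the template; the primer anneals here to the top strand with its 3' end pointing upstream.
The product is the template from position 69 through 121 (53 bp).

5'-ATAACGCCTAACGAATTAGACTAGTAAATAAAATGATTGTTCCGGAGTCTGGT-3'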